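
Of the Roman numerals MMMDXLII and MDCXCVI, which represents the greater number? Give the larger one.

MMMDXLII = 3542
MDCXCVI = 1696
3542 is larger

MMMDXLII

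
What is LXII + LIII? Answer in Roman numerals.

LXII = 62
LIII = 53
62 + 53 = 115

CXV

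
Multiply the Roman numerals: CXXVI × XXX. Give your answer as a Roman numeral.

CXXVI = 126
XXX = 30
126 × 30 = 3780

MMMDCCLXXX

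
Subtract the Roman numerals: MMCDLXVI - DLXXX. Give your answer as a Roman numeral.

MMCDLXVI = 2466
DLXXX = 580
2466 - 580 = 1886

MDCCCLXXXVI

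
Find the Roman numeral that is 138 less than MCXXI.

MCXXI = 1121
1121 - 138 = 983

CMLXXXIII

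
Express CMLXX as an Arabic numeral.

CMLXX: CM=900, L=50, X=10, X=10
900 + 50 + 10 + 10 = 970

970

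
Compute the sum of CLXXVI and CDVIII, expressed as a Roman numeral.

CLXXVI = 176
CDVIII = 408
176 + 408 = 584

DLXXXIV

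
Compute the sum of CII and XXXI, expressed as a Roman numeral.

CII = 102
XXXI = 31
102 + 31 = 133

CXXXIII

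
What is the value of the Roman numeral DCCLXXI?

DCCLXXI: D=500, C=100, C=100, L=50, X=10, X=10, I=1
500 + 100 + 100 + 50 + 10 + 10 + 1 = 771

771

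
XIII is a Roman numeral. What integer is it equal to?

XIII: X=10, I=1, I=1, I=1
10 + 1 + 1 + 1 = 13

13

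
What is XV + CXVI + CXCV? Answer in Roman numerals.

XV = 15, CXVI = 116, CXCV = 195
15 + 116 = 131
131 + 195 = 326

CCCXXVI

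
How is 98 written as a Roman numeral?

Convert 98 to Roman numerals:
  98 contains 1×90 (XC)
  8 contains 1×5 (V)
  3 contains 3×1 (III)

XCVIII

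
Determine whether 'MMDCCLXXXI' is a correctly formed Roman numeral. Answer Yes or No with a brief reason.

'MMDCCLXXXI': Check the rules: uses only the symbols I, V, X, L, C, D, M; no symbol is repeated more than three times in a row; V, L and D each appear at most once; no smaller symbol precedes a larger one (values never increase from left to right). Value: M (1000) + M (1000) + D (500) + C (100) + C (100) + L (50) + X (10) + X (10) + X (10) + I (1) = 2781. So it is a valid standard Roman numeral.

Yes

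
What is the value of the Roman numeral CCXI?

CCXI: C=100, C=100, X=10, I=1
100 + 100 + 10 + 1 = 211

211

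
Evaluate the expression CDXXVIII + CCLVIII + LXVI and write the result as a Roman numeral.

CDXXVIII = 428, CCLVIII = 258, LXVI = 66
428 + 258 = 686
686 + 66 = 752

DCCLII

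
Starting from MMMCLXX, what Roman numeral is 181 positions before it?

MMMCLXX = 3170
3170 - 181 = 2989

MMCMLXXXIX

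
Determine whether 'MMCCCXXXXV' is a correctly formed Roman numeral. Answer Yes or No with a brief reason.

'MMCCCXXXXV': More than 3 consecutive X's

No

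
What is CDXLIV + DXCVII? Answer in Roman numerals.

CDXLIV = 444
DXCVII = 597
444 + 597 = 1041

MXLI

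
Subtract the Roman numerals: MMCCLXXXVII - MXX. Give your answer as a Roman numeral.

MMCCLXXXVII = 2287
MXX = 1020
2287 - 1020 = 1267

MCCLXVII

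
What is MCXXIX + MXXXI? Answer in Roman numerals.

MCXXIX = 1129
MXXXI = 1031
1129 + 1031 = 2160

MMCLX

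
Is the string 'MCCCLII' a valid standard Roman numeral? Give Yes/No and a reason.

'MCCCLII': Check the rules: uses only the symbols I, V, X, L, C, D, M; no symbol is repeated more than three times in a row; V, L and D each appear at most once; no smaller symbol precedes a larger one (values never increase from left to right). Value: M (1000) + C (100) + C (100) + C (100) + L (50) + I (1) + I (1) = 1352. So it is a valid standard Roman numeral.

Yes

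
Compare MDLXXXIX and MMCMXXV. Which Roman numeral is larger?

MDLXXXIX = 1589
MMCMXXV = 2925
2925 is larger

MMCMXXV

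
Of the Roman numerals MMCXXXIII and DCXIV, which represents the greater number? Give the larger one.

MMCXXXIII = 2133
DCXIV = 614
2133 is larger

MMCXXXIII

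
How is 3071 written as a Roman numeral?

Convert 3071 to Roman numerals:
  3071 contains 3×1000 (MMM)
  71 contains 1×50 (L)
  21 contains 2×10 (XX)
  1 contains 1×1 (I)

MMMLXXI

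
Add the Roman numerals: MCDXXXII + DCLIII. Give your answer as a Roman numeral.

MCDXXXII = 1432
DCLIII = 653
1432 + 653 = 2085

MMLXXXV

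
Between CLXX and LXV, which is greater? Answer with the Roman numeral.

CLXX = 170
LXV = 65
170 is larger

CLXX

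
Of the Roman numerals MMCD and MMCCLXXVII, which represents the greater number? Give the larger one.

MMCD = 2400
MMCCLXXVII = 2277
2400 is larger

MMCD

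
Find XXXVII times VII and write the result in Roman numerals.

XXXVII = 37
VII = 7
37 × 7 = 259

CCLIX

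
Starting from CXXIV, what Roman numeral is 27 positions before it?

CXXIV = 124
124 - 27 = 97

XCVII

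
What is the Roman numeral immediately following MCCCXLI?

MCCCXLI = 1341, so the next integer is 1341 + 1 = 1342

MCCCXLII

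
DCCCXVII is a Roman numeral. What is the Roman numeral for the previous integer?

DCCCXVII = 817, so the previous integer is 817 - 1 = 816

DCCCXVI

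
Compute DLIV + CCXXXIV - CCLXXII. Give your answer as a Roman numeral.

DLIV = 554, CCXXXIV = 234, CCLXXII = 272
554 + 234 = 788
788 - 272 = 516

DXVI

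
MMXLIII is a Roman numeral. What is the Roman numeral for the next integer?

MMXLIII = 2043; next is 2044

MMXLIV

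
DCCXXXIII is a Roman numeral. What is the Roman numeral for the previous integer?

DCCXXXIII = 733, so the previous integer is 733 - 1 = 732

DCCXXXII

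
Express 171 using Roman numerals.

Convert 171 to Roman numerals:
  171 contains 1×100 (C)
  71 contains 1×50 (L)
  21 contains 2×10 (XX)
  1 contains 1×1 (I)

CLXXI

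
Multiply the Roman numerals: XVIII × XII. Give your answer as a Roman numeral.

XVIII = 18
XII = 12
18 × 12 = 216

CCXVI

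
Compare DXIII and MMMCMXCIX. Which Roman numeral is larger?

DXIII = 513
MMMCMXCIX = 3999
3999 is larger

MMMCMXCIX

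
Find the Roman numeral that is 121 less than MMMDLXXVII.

MMMDLXXVII = 3577
3577 - 121 = 3456

MMMCDLVI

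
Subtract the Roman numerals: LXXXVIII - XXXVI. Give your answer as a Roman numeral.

LXXXVIII = 88
XXXVI = 36
88 - 36 = 52

LII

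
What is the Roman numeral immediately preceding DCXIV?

DCXIV = 614; previous is 613

DCXIII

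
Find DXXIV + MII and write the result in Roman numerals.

DXXIV = 524
MII = 1002
524 + 1002 = 1526

MDXXVI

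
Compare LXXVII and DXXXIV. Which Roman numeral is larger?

LXXVII = 77
DXXXIV = 534
534 is larger

DXXXIV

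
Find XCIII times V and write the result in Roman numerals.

XCIII = 93
V = 5
93 × 5 = 465

CDLXV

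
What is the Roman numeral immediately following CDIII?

CDIII = 403, so the next integer is 403 + 1 = 404

CDIV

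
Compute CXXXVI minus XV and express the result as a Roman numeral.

CXXXVI = 136
XV = 15
136 - 15 = 121

CXXI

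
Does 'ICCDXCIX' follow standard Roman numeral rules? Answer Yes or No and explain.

'ICCDXCIX': Invalid subtractive combination: IC

No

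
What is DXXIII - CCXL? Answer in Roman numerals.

DXXIII = 523
CCXL = 240
523 - 240 = 283

CCLXXXIII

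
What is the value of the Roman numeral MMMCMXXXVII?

MMMCMXXXVII: M=1000, M=1000, M=1000, CM=900, X=10, X=10, X=10, V=5, I=1, I=1
1000 + 1000 + 1000 + 900 + 10 + 10 + 10 + 5 + 1 + 1 = 3937

3937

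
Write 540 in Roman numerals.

Convert 540 to Roman numerals:
  540 contains 1×500 (D)
  40 contains 1×40 (XL)

DXL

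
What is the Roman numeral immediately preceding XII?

XII = 12; previous is 11

XI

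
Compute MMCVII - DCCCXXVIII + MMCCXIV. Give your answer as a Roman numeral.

MMCVII = 2107, DCCCXXVIII = 828, MMCCXIV = 2214
2107 - 828 = 1279
1279 + 2214 = 3493

MMMCDXCIII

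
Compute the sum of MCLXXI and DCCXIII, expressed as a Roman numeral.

MCLXXI = 1171
DCCXIII = 713
1171 + 713 = 1884

MDCCCLXXXIV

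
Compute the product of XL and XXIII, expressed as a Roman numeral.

XL = 40
XXIII = 23
40 × 23 = 920

CMXX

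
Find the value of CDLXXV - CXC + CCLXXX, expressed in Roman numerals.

CDLXXV = 475, CXC = 190, CCLXXX = 280
475 - 190 = 285
285 + 280 = 565

DLXV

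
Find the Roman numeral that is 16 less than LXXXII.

LXXXII = 82
82 - 16 = 66

LXVI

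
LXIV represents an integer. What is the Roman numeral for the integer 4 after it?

LXIV = 64
64 + 4 = 68

LXVIII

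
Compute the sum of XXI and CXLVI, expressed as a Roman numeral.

XXI = 21
CXLVI = 146
21 + 146 = 167

CLXVII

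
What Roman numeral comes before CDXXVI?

CDXXVI = 426, so the previous integer is 426 - 1 = 425

CDXXV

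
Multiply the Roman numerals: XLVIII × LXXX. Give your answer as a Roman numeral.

XLVIII = 48
LXXX = 80
48 × 80 = 3840

MMMDCCCXL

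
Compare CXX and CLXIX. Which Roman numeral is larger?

CXX = 120
CLXIX = 169
169 is larger

CLXIX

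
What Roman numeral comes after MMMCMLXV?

MMMCMLXV = 3965, so the next integer is 3965 + 1 = 3966

MMMCMLXVI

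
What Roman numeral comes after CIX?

CIX = 109; next is 110

CX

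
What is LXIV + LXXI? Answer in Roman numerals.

LXIV = 64
LXXI = 71
64 + 71 = 135

CXXXV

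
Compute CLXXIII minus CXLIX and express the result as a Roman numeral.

CLXXIII = 173
CXLIX = 149
173 - 149 = 24

XXIV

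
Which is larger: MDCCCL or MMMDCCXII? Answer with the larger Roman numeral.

MDCCCL = 1850
MMMDCCXII = 3712
3712 is larger

MMMDCCXII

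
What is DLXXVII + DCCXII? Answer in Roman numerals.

DLXXVII = 577
DCCXII = 712
577 + 712 = 1289

MCCLXXXIX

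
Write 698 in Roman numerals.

Convert 698 to Roman numerals:
  698 contains 1×500 (D)
  198 contains 1×100 (C)
  98 contains 1×90 (XC)
  8 contains 1×5 (V)
  3 contains 3×1 (III)

DCXCVIII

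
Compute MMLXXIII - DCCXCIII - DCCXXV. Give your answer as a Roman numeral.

MMLXXIII = 2073, DCCXCIII = 793, DCCXXV = 725
2073 - 793 = 1280
1280 - 725 = 555

DLV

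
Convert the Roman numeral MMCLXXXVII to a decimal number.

MMCLXXXVII: M=1000, M=1000, C=100, L=50, X=10, X=10, X=10, V=5, I=1, I=1
1000 + 1000 + 100 + 50 + 10 + 10 + 10 + 5 + 1 + 1 = 2187

2187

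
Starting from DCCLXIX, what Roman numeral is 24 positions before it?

DCCLXIX = 769
769 - 24 = 745

DCCXLV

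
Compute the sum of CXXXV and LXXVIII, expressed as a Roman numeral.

CXXXV = 135
LXXVIII = 78
135 + 78 = 213

CCXIII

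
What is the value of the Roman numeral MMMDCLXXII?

MMMDCLXXII: M=1000, M=1000, M=1000, D=500, C=100, L=50, X=10, X=10, I=1, I=1
1000 + 1000 + 1000 + 500 + 100 + 50 + 10 + 10 + 1 + 1 = 3672

3672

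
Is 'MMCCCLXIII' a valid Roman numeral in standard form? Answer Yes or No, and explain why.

'MMCCCLXIII': Check the rules: uses only the symbols I, V, X, L, C, D, M; no symbol is repeated more than three times in a row; V, L and D each appear at most once; no smaller symbol precedes a larger one (values never increase from left to right). Value: M (1000) + M (1000) + C (100) + C (100) + C (100) + L (50) + X (10) + I (1) + I (1) + I (1) = 2363. So it is a valid standard Roman numeral.

Yes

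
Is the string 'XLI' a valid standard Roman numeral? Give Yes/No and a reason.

'XLI': Check the rules: uses only the symbols I, V, X, L, C, D, M; no symbol is repeated more than three times in a row; V, L and D each appear at most once; the only place a smaller symbol precedes a larger one is the allowed subtractive pair XL, the symbol right after such a pair (if any) is smaller than the pair's first symbol, and otherwise the values never increase from left to right. Value: XL (40) + I (1) = 41. So it is a valid standard Roman numeral.

Yes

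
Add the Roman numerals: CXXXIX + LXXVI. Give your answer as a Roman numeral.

CXXXIX = 139
LXXVI = 76
139 + 76 = 215

CCXV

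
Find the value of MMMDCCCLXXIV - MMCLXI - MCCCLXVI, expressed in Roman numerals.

MMMDCCCLXXIV = 3874, MMCLXI = 2161, MCCCLXVI = 1366
3874 - 2161 = 1713
1713 - 1366 = 347

CCCXLVII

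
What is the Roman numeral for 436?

Convert 436 to Roman numerals:
  436 contains 1×400 (CD)
  36 contains 3×10 (XXX)
  6 contains 1×5 (V)
  1 contains 1×1 (I)

CDXXXVI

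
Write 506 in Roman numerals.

Convert 506 to Roman numerals:
  506 contains 1×500 (D)
  6 contains 1×5 (V)
  1 contains 1×1 (I)

DVI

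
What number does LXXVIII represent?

LXXVIII: L=50, X=10, X=10, V=5, I=1, I=1, I=1
50 + 10 + 10 + 5 + 1 + 1 + 1 = 78

78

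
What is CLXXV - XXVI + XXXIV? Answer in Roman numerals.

CLXXV = 175, XXVI = 26, XXXIV = 34
175 - 26 = 149
149 + 34 = 183

CLXXXIII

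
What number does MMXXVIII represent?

MMXXVIII: M=1000, M=1000, X=10, X=10, V=5, I=1, I=1, I=1
1000 + 1000 + 10 + 10 + 5 + 1 + 1 + 1 = 2028

2028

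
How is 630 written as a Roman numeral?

Convert 630 to Roman numerals:
  630 contains 1×500 (D)
  130 contains 1×100 (C)
  30 contains 3×10 (XXX)

DCXXX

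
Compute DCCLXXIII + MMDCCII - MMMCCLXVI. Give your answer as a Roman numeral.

DCCLXXIII = 773, MMDCCII = 2702, MMMCCLXVI = 3266
773 + 2702 = 3475
3475 - 3266 = 209

CCIX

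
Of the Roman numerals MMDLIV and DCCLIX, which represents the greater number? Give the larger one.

MMDLIV = 2554
DCCLIX = 759
2554 is larger

MMDLIV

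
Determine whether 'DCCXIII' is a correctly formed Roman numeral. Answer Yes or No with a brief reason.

'DCCXIII': Check the rules: uses only the symbols I, V, X, L, C, D, M; no symbol is repeated more than three times in a row; V, L and D each appear at most once; no smaller symbol precedes a larger one (values never increase from left to right). Value: D (500) + C (100) + C (100) + X (10) + I (1) + I (1) + I (1) = 713. So it is a valid standard Roman numeral.

Yes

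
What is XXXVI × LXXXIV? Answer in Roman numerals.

XXXVI = 36
LXXXIV = 84
36 × 84 = 3024

MMMXXIV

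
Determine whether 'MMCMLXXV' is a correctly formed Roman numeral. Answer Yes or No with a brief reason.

'MMCMLXXV': Check the rules: uses only the symbols I, V, X, L, C, D, M; no symbol is repeated more than three times in a row; V, L and D each appear at most once; the only place a smaller symbol precedes a larger one is the allowed subtractive pair CM, the symbol right after such a pair (if any) is smaller than the pair's first symbol, and otherwise the values never increase from left to right. Value: M (1000) + M (1000) + CM (900) + L (50) + X (10) + X (10) + V (5) = 2975. So it is a valid standard Roman numeral.

Yes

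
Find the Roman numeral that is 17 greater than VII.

VII = 7
7 + 17 = 24

XXIV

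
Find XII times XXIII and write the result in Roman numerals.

XII = 12
XXIII = 23
12 × 23 = 276

CCLXXVI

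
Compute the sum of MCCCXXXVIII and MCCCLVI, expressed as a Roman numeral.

MCCCXXXVIII = 1338
MCCCLVI = 1356
1338 + 1356 = 2694

MMDCXCIV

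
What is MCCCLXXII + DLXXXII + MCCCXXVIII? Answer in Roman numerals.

MCCCLXXII = 1372, DLXXXII = 582, MCCCXXVIII = 1328
1372 + 582 = 1954
1954 + 1328 = 3282

MMMCCLXXXII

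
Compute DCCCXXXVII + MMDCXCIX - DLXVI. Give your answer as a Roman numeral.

DCCCXXXVII = 837, MMDCXCIX = 2699, DLXVI = 566
837 + 2699 = 3536
3536 - 566 = 2970

MMCMLXX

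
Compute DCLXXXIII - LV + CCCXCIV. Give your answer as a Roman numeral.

DCLXXXIII = 683, LV = 55, CCCXCIV = 394
683 - 55 = 628
628 + 394 = 1022

MXXII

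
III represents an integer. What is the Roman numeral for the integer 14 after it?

III = 3
3 + 14 = 17

XVII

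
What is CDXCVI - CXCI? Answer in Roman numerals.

CDXCVI = 496
CXCI = 191
496 - 191 = 305

CCCV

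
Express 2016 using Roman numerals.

Convert 2016 to Roman numerals:
  2016 contains 2×1000 (MM)
  16 contains 1×10 (X)
  6 contains 1×5 (V)
  1 contains 1×1 (I)

MMXVI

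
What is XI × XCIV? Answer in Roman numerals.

XI = 11
XCIV = 94
11 × 94 = 1034

MXXXIV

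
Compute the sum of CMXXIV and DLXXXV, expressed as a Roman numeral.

CMXXIV = 924
DLXXXV = 585
924 + 585 = 1509

MDIX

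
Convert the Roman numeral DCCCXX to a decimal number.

DCCCXX: D=500, C=100, C=100, C=100, X=10, X=10
500 + 100 + 100 + 100 + 10 + 10 = 820

820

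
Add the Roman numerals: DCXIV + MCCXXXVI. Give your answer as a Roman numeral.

DCXIV = 614
MCCXXXVI = 1236
614 + 1236 = 1850

MDCCCL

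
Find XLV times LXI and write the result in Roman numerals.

XLV = 45
LXI = 61
45 × 61 = 2745

MMDCCXLV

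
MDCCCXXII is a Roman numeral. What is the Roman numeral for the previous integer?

MDCCCXXII = 1822; previous is 1821

MDCCCXXI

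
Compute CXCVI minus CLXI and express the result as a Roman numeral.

CXCVI = 196
CLXI = 161
196 - 161 = 35

XXXV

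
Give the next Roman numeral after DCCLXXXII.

DCCLXXXII = 782; next is 783

DCCLXXXIII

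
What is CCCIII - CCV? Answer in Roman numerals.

CCCIII = 303
CCV = 205
303 - 205 = 98

XCVIII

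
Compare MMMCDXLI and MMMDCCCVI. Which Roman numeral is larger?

MMMCDXLI = 3441
MMMDCCCVI = 3806
3806 is larger

MMMDCCCVI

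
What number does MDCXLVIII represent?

MDCXLVIII: M=1000, D=500, C=100, XL=40, V=5, I=1, I=1, I=1
1000 + 500 + 100 + 40 + 5 + 1 + 1 + 1 = 1648

1648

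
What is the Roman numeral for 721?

Convert 721 to Roman numerals:
  721 contains 1×500 (D)
  221 contains 2×100 (CC)
  21 contains 2×10 (XX)
  1 contains 1×1 (I)

DCCXXI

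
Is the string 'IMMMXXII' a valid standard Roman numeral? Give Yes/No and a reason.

'IMMMXXII': Invalid subtractive combination: IM

No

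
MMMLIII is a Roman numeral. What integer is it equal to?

MMMLIII: M=1000, M=1000, M=1000, L=50, I=1, I=1, I=1
1000 + 1000 + 1000 + 50 + 1 + 1 + 1 = 3053

3053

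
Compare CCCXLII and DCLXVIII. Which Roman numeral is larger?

CCCXLII = 342
DCLXVIII = 668
668 is larger

DCLXVIII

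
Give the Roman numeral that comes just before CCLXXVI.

CCLXXVI = 276; previous is 275

CCLXXV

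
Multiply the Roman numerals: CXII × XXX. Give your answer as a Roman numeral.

CXII = 112
XXX = 30
112 × 30 = 3360

MMMCCCLX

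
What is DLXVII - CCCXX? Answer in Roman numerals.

DLXVII = 567
CCCXX = 320
567 - 320 = 247

CCXLVII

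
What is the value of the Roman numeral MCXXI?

MCXXI: M=1000, C=100, X=10, X=10, I=1
1000 + 100 + 10 + 10 + 1 = 1121

1121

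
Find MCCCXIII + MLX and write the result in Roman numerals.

MCCCXIII = 1313
MLX = 1060
1313 + 1060 = 2373

MMCCCLXXIII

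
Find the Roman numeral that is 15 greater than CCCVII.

CCCVII = 307
307 + 15 = 322

CCCXXII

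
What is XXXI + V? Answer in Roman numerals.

XXXI = 31
V = 5
31 + 5 = 36

XXXVI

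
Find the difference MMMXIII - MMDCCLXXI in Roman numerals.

MMMXIII = 3013
MMDCCLXXI = 2771
3013 - 2771 = 242

CCXLII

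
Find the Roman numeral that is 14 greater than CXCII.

CXCII = 192
192 + 14 = 206

CCVI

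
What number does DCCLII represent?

DCCLII: D=500, C=100, C=100, L=50, I=1, I=1
500 + 100 + 100 + 50 + 1 + 1 = 752

752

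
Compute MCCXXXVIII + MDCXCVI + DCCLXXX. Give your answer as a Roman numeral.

MCCXXXVIII = 1238, MDCXCVI = 1696, DCCLXXX = 780
1238 + 1696 = 2934
2934 + 780 = 3714

MMMDCCXIV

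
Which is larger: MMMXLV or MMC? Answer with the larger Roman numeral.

MMMXLV = 3045
MMC = 2100
3045 is larger

MMMXLV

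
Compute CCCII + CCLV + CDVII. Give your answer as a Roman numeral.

CCCII = 302, CCLV = 255, CDVII = 407
302 + 255 = 557
557 + 407 = 964

CMLXIV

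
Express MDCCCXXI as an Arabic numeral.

MDCCCXXI: M=1000, D=500, C=100, C=100, C=100, X=10, X=10, I=1
1000 + 500 + 100 + 100 + 100 + 10 + 10 + 1 = 1821

1821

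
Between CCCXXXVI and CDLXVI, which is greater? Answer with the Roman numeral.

CCCXXXVI = 336
CDLXVI = 466
466 is larger

CDLXVI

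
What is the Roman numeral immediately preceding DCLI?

DCLI = 651; previous is 650

DCL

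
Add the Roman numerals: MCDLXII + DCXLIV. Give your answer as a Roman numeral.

MCDLXII = 1462
DCXLIV = 644
1462 + 644 = 2106

MMCVI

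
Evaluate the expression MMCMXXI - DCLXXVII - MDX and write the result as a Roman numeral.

MMCMXXI = 2921, DCLXXVII = 677, MDX = 1510
2921 - 677 = 2244
2244 - 1510 = 734

DCCXXXIV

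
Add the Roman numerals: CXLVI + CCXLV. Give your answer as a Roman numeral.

CXLVI = 146
CCXLV = 245
146 + 245 = 391

CCCXCI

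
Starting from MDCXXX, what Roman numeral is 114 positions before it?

MDCXXX = 1630
1630 - 114 = 1516

MDXVI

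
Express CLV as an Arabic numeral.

CLV: C=100, L=50, V=5
100 + 50 + 5 = 155

155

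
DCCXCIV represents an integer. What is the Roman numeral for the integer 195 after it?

DCCXCIV = 794
794 + 195 = 989

CMLXXXIX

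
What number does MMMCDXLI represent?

MMMCDXLI: M=1000, M=1000, M=1000, CD=400, XL=40, I=1
1000 + 1000 + 1000 + 400 + 40 + 1 = 3441

3441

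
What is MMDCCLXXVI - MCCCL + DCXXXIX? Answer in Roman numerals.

MMDCCLXXVI = 2776, MCCCL = 1350, DCXXXIX = 639
2776 - 1350 = 1426
1426 + 639 = 2065

MMLXV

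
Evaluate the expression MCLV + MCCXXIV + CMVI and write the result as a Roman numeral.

MCLV = 1155, MCCXXIV = 1224, CMVI = 906
1155 + 1224 = 2379
2379 + 906 = 3285

MMMCCLXXXV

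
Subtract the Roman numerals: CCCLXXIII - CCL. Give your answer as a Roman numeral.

CCCLXXIII = 373
CCL = 250
373 - 250 = 123

CXXIII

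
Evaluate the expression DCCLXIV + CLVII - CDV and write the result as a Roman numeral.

DCCLXIV = 764, CLVII = 157, CDV = 405
764 + 157 = 921
921 - 405 = 516

DXVI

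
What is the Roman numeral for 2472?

Convert 2472 to Roman numerals:
  2472 contains 2×1000 (MM)
  472 contains 1×400 (CD)
  72 contains 1×50 (L)
  22 contains 2×10 (XX)
  2 contains 2×1 (II)

MMCDLXXII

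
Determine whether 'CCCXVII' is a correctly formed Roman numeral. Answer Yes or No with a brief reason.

'CCCXVII': Check the rules: uses only the symbols I, V, X, L, C, D, M; no symbol is repeated more than three times in a row; V, L and D each appear at most once; no smaller symbol precedes a larger one (values never increase from left to right). Value: C (100) + C (100) + C (100) + X (10) + V (5) + I (1) + I (1) = 317. So it is a valid standard Roman numeral.

Yes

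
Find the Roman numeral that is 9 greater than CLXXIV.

CLXXIV = 174
174 + 9 = 183

CLXXXIII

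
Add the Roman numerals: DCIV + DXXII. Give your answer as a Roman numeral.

DCIV = 604
DXXII = 522
604 + 522 = 1126

MCXXVI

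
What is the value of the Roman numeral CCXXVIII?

CCXXVIII: C=100, C=100, X=10, X=10, V=5, I=1, I=1, I=1
100 + 100 + 10 + 10 + 5 + 1 + 1 + 1 = 228

228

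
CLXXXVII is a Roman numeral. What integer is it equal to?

CLXXXVII: C=100, L=50, X=10, X=10, X=10, V=5, I=1, I=1
100 + 50 + 10 + 10 + 10 + 5 + 1 + 1 = 187

187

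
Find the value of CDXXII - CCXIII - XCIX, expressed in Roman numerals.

CDXXII = 422, CCXIII = 213, XCIX = 99
422 - 213 = 209
209 - 99 = 110

CX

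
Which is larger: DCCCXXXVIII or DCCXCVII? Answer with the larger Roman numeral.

DCCCXXXVIII = 838
DCCXCVII = 797
838 is larger

DCCCXXXVIII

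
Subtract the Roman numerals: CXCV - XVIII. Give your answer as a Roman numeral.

CXCV = 195
XVIII = 18
195 - 18 = 177

CLXXVII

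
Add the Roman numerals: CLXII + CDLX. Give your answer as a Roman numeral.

CLXII = 162
CDLX = 460
162 + 460 = 622

DCXXII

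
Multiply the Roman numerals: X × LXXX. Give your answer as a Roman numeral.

X = 10
LXXX = 80
10 × 80 = 800

DCCC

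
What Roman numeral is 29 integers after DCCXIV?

DCCXIV = 714
714 + 29 = 743

DCCXLIII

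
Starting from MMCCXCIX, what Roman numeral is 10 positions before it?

MMCCXCIX = 2299
2299 - 10 = 2289

MMCCLXXXIX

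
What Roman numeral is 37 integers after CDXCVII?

CDXCVII = 497
497 + 37 = 534

DXXXIV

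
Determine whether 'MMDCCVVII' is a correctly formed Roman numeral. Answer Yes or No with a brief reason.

'MMDCCVVII': V should not appear more than once

No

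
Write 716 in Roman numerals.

Convert 716 to Roman numerals:
  716 contains 1×500 (D)
  216 contains 2×100 (CC)
  16 contains 1×10 (X)
  6 contains 1×5 (V)
  1 contains 1×1 (I)

DCCXVI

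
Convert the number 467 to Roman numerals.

Convert 467 to Roman numerals:
  467 contains 1×400 (CD)
  67 contains 1×50 (L)
  17 contains 1×10 (X)
  7 contains 1×5 (V)
  2 contains 2×1 (II)

CDLXVII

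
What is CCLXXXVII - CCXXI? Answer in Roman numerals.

CCLXXXVII = 287
CCXXI = 221
287 - 221 = 66

LXVI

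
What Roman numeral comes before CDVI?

CDVI = 406; previous is 405

CDV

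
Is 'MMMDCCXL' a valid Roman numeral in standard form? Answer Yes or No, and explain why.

'MMMDCCXL': Check the rules: uses only the symbols I, V, X, L, C, D, M; no symbol is repeated more than three times in a row; V, L and D each appear at most once; the only place a smaller symbol precedes a larger one is the allowed subtractive pair XL, the symbol right after such a pair (if any) is smaller than the pair's first symbol, and otherwise the values never increase from left to right. Value: M (1000) + M (1000) + M (1000) + D (500) + C (100) + C (100) + XL (40) = 3740. So it is a valid standard Roman numeral.

Yes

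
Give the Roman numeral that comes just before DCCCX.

DCCCX = 810; previous is 809

DCCCIX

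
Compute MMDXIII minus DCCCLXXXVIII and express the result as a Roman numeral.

MMDXIII = 2513
DCCCLXXXVIII = 888
2513 - 888 = 1625

MDCXXV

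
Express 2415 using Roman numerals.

Convert 2415 to Roman numerals:
  2415 contains 2×1000 (MM)
  415 contains 1×400 (CD)
  15 contains 1×10 (X)
  5 contains 1×5 (V)

MMCDXV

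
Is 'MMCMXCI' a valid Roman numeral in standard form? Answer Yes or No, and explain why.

'MMCMXCI': Check the rules: uses only the symbols I, V, X, L, C, D, M; no symbol is repeated more than three times in a row; V, L and D each appear at most once; the only places a smaller symbol precedes a larger one are the allowed subtractive pairs CM, XC, the symbol right after such a pair (if any) is smaller than the pair's first symbol, and otherwise the values never increase from left to right. Value: M (1000) + M (1000) + CM (900) + XC (90) + I (1) = 2991. So it is a valid standard Roman numeral.

Yes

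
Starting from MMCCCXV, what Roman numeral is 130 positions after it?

MMCCCXV = 2315
2315 + 130 = 2445

MMCDXLV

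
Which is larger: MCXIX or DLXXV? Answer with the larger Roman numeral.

MCXIX = 1119
DLXXV = 575
1119 is larger

MCXIX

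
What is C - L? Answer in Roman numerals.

C = 100
L = 50
100 - 50 = 50

L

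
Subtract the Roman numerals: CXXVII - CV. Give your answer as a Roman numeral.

CXXVII = 127
CV = 105
127 - 105 = 22

XXII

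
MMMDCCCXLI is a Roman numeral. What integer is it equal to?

MMMDCCCXLI: M=1000, M=1000, M=1000, D=500, C=100, C=100, C=100, XL=40, I=1
1000 + 1000 + 1000 + 500 + 100 + 100 + 100 + 40 + 1 = 3841

3841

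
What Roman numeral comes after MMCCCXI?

MMCCCXI = 2311, so the next integer is 2311 + 1 = 2312

MMCCCXII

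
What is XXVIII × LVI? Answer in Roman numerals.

XXVIII = 28
LVI = 56
28 × 56 = 1568

MDLXVIII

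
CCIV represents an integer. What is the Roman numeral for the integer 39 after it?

CCIV = 204
204 + 39 = 243

CCXLIII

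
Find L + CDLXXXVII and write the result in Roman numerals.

L = 50
CDLXXXVII = 487
50 + 487 = 537

DXXXVII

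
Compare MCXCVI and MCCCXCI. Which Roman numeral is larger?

MCXCVI = 1196
MCCCXCI = 1391
1391 is larger

MCCCXCI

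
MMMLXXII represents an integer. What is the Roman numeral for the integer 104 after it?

MMMLXXII = 3072
3072 + 104 = 3176

MMMCLXXVI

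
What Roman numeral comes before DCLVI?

DCLVI = 656; previous is 655

DCLV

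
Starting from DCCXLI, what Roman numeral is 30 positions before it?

DCCXLI = 741
741 - 30 = 711

DCCXI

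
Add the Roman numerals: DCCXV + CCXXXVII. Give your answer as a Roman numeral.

DCCXV = 715
CCXXXVII = 237
715 + 237 = 952

CMLII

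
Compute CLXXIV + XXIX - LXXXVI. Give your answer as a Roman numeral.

CLXXIV = 174, XXIX = 29, LXXXVI = 86
174 + 29 = 203
203 - 86 = 117

CXVII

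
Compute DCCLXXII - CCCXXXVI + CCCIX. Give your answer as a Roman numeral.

DCCLXXII = 772, CCCXXXVI = 336, CCCIX = 309
772 - 336 = 436
436 + 309 = 745

DCCXLV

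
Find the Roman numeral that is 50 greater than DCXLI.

DCXLI = 641
641 + 50 = 691

DCXCI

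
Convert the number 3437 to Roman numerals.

Convert 3437 to Roman numerals:
  3437 contains 3×1000 (MMM)
  437 contains 1×400 (CD)
  37 contains 3×10 (XXX)
  7 contains 1×5 (V)
  2 contains 2×1 (II)

MMMCDXXXVII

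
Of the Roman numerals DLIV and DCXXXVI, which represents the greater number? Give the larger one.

DLIV = 554
DCXXXVI = 636
636 is larger

DCXXXVI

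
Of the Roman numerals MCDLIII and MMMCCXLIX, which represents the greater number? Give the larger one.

MCDLIII = 1453
MMMCCXLIX = 3249
3249 is larger

MMMCCXLIX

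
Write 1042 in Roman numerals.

Convert 1042 to Roman numerals:
  1042 contains 1×1000 (M)
  42 contains 1×40 (XL)
  2 contains 2×1 (II)

MXLII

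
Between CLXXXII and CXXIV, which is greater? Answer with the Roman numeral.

CLXXXII = 182
CXXIV = 124
182 is larger

CLXXXII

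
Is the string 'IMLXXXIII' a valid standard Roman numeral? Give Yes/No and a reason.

'IMLXXXIII': Invalid subtractive combination: IM

No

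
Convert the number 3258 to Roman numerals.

Convert 3258 to Roman numerals:
  3258 contains 3×1000 (MMM)
  258 contains 2×100 (CC)
  58 contains 1×50 (L)
  8 contains 1×5 (V)
  3 contains 3×1 (III)

MMMCCLVIII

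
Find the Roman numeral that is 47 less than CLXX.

CLXX = 170
170 - 47 = 123

CXXIII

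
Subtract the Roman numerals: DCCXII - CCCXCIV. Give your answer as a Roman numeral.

DCCXII = 712
CCCXCIV = 394
712 - 394 = 318

CCCXVIII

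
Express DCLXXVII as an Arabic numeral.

DCLXXVII: D=500, C=100, L=50, X=10, X=10, V=5, I=1, I=1
500 + 100 + 50 + 10 + 10 + 5 + 1 + 1 = 677

677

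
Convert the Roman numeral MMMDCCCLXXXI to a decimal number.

MMMDCCCLXXXI: M=1000, M=1000, M=1000, D=500, C=100, C=100, C=100, L=50, X=10, X=10, X=10, I=1
1000 + 1000 + 1000 + 500 + 100 + 100 + 100 + 50 + 10 + 10 + 10 + 1 = 3881

3881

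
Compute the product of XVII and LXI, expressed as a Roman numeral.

XVII = 17
LXI = 61
17 × 61 = 1037

MXXXVII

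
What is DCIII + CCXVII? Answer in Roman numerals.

DCIII = 603
CCXVII = 217
603 + 217 = 820

DCCCXX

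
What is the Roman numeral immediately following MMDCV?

MMDCV = 2605, so the next integer is 2605 + 1 = 2606

MMDCVI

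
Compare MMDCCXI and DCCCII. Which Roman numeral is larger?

MMDCCXI = 2711
DCCCII = 802
2711 is larger

MMDCCXI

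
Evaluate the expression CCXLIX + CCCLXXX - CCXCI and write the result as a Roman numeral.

CCXLIX = 249, CCCLXXX = 380, CCXCI = 291
249 + 380 = 629
629 - 291 = 338

CCCXXXVIII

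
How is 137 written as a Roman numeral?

Convert 137 to Roman numerals:
  137 contains 1×100 (C)
  37 contains 3×10 (XXX)
  7 contains 1×5 (V)
  2 contains 2×1 (II)

CXXXVII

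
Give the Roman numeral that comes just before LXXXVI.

LXXXVI = 86; previous is 85

LXXXV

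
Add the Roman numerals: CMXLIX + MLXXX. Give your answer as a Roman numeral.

CMXLIX = 949
MLXXX = 1080
949 + 1080 = 2029

MMXXIX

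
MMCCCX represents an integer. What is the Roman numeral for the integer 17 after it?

MMCCCX = 2310
2310 + 17 = 2327

MMCCCXXVII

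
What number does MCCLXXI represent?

MCCLXXI: M=1000, C=100, C=100, L=50, X=10, X=10, I=1
1000 + 100 + 100 + 50 + 10 + 10 + 1 = 1271

1271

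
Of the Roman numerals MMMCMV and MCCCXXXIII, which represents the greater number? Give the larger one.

MMMCMV = 3905
MCCCXXXIII = 1333
3905 is larger

MMMCMV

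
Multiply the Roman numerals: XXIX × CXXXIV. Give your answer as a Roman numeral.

XXIX = 29
CXXXIV = 134
29 × 134 = 3886

MMMDCCCLXXXVI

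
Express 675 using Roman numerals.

Convert 675 to Roman numerals:
  675 contains 1×500 (D)
  175 contains 1×100 (C)
  75 contains 1×50 (L)
  25 contains 2×10 (XX)
  5 contains 1×5 (V)

DCLXXV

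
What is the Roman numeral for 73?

Convert 73 to Roman numerals:
  73 contains 1×50 (L)
  23 contains 2×10 (XX)
  3 contains 3×1 (III)

LXXIII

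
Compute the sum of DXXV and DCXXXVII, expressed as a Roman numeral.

DXXV = 525
DCXXXVII = 637
525 + 637 = 1162

MCLXII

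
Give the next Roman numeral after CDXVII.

CDXVII = 417; next is 418

CDXVIII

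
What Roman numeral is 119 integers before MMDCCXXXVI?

MMDCCXXXVI = 2736
2736 - 119 = 2617

MMDCXVII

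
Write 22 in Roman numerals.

Convert 22 to Roman numerals:
  22 contains 2×10 (XX)
  2 contains 2×1 (II)

XXII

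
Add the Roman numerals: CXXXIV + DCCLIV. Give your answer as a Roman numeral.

CXXXIV = 134
DCCLIV = 754
134 + 754 = 888

DCCCLXXXVIII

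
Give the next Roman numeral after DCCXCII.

DCCXCII = 792, so the next integer is 792 + 1 = 793

DCCXCIII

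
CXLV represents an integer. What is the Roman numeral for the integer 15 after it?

CXLV = 145
145 + 15 = 160

CLX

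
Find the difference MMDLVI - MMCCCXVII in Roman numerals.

MMDLVI = 2556
MMCCCXVII = 2317
2556 - 2317 = 239

CCXXXIX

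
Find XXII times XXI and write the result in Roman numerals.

XXII = 22
XXI = 21
22 × 21 = 462

CDLXII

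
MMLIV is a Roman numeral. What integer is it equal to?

MMLIV: M=1000, M=1000, L=50, IV=4
1000 + 1000 + 50 + 4 = 2054

2054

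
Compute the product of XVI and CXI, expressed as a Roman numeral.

XVI = 16
CXI = 111
16 × 111 = 1776

MDCCLXXVI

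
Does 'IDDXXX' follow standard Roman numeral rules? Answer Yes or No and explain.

'IDDXXX': D should not appear more than once

No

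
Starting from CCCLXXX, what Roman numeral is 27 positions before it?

CCCLXXX = 380
380 - 27 = 353

CCCLIII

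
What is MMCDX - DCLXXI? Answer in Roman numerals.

MMCDX = 2410
DCLXXI = 671
2410 - 671 = 1739

MDCCXXXIX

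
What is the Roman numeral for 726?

Convert 726 to Roman numerals:
  726 contains 1×500 (D)
  226 contains 2×100 (CC)
  26 contains 2×10 (XX)
  6 contains 1×5 (V)
  1 contains 1×1 (I)

DCCXXVI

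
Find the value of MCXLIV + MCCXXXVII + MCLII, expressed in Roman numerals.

MCXLIV = 1144, MCCXXXVII = 1237, MCLII = 1152
1144 + 1237 = 2381
2381 + 1152 = 3533

MMMDXXXIII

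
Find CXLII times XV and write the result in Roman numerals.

CXLII = 142
XV = 15
142 × 15 = 2130

MMCXXX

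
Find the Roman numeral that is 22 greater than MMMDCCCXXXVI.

MMMDCCCXXXVI = 3836
3836 + 22 = 3858

MMMDCCCLVIII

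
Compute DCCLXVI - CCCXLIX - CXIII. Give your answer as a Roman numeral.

DCCLXVI = 766, CCCXLIX = 349, CXIII = 113
766 - 349 = 417
417 - 113 = 304

CCCIV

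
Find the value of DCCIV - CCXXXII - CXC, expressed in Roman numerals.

DCCIV = 704, CCXXXII = 232, CXC = 190
704 - 232 = 472
472 - 190 = 282

CCLXXXII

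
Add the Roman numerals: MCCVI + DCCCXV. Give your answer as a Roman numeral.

MCCVI = 1206
DCCCXV = 815
1206 + 815 = 2021

MMXXI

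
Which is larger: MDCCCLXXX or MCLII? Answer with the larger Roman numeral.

MDCCCLXXX = 1880
MCLII = 1152
1880 is larger

MDCCCLXXX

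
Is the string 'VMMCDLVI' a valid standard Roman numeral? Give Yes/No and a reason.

'VMMCDLVI': V should not appear more than once

No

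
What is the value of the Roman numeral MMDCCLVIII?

MMDCCLVIII: M=1000, M=1000, D=500, C=100, C=100, L=50, V=5, I=1, I=1, I=1
1000 + 1000 + 500 + 100 + 100 + 50 + 5 + 1 + 1 + 1 = 2758

2758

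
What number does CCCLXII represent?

CCCLXII: C=100, C=100, C=100, L=50, X=10, I=1, I=1
100 + 100 + 100 + 50 + 10 + 1 + 1 = 362

362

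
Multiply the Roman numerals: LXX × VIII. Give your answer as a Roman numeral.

LXX = 70
VIII = 8
70 × 8 = 560

DLX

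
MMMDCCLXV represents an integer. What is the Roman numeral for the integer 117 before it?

MMMDCCLXV = 3765
3765 - 117 = 3648

MMMDCXLVIII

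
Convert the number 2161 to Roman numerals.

Convert 2161 to Roman numerals:
  2161 contains 2×1000 (MM)
  161 contains 1×100 (C)
  61 contains 1×50 (L)
  11 contains 1×10 (X)
  1 contains 1×1 (I)

MMCLXI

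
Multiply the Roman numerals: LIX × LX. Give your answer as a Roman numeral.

LIX = 59
LX = 60
59 × 60 = 3540

MMMDXL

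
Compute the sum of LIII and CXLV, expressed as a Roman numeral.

LIII = 53
CXLV = 145
53 + 145 = 198

CXCVIII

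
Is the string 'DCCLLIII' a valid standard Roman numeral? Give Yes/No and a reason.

'DCCLLIII': L should not appear more than once

No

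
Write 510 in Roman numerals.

Convert 510 to Roman numerals:
  510 contains 1×500 (D)
  10 contains 1×10 (X)

DX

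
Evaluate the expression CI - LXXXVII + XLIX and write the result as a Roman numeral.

CI = 101, LXXXVII = 87, XLIX = 49
101 - 87 = 14
14 + 49 = 63

LXIII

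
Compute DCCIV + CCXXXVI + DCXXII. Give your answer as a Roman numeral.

DCCIV = 704, CCXXXVI = 236, DCXXII = 622
704 + 236 = 940
940 + 622 = 1562

MDLXII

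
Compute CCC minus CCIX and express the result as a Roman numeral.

CCC = 300
CCIX = 209
300 - 209 = 91

XCI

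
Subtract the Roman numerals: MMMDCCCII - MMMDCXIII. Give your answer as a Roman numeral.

MMMDCCCII = 3802
MMMDCXIII = 3613
3802 - 3613 = 189

CLXXXIX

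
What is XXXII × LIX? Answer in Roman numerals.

XXXII = 32
LIX = 59
32 × 59 = 1888

MDCCCLXXXVIII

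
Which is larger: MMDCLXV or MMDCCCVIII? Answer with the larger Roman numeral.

MMDCLXV = 2665
MMDCCCVIII = 2808
2808 is larger

MMDCCCVIII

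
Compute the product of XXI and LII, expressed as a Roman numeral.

XXI = 21
LII = 52
21 × 52 = 1092

MXCII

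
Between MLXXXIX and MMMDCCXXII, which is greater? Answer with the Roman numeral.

MLXXXIX = 1089
MMMDCCXXII = 3722
3722 is larger

MMMDCCXXII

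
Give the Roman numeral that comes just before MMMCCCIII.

MMMCCCIII = 3303, so the previous integer is 3303 - 1 = 3302

MMMCCCII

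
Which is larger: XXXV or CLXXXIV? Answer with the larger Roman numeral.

XXXV = 35
CLXXXIV = 184
184 is larger

CLXXXIV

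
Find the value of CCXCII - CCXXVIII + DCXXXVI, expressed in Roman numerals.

CCXCII = 292, CCXXVIII = 228, DCXXXVI = 636
292 - 228 = 64
64 + 636 = 700

DCC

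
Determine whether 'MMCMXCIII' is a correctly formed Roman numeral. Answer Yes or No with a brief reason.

'MMCMXCIII': Check the rules: uses only the symbols I, V, X, L, C, D, M; no symbol is repeated more than three times in a row; V, L and D each appear at most once; the only places a smaller symbol precedes a larger one are the allowed subtractive pairs CM, XC, the symbol right after such a pair (if any) is smaller than the pair's first symbol, and otherwise the values never increase from left to right. Value: M (1000) + M (1000) + CM (900) + XC (90) + I (1) + I (1) + I (1) = 2993. So it is a valid standard Roman numeral.

Yes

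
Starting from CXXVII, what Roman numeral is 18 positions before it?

CXXVII = 127
127 - 18 = 109

CIX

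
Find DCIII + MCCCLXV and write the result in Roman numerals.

DCIII = 603
MCCCLXV = 1365
603 + 1365 = 1968

MCMLXVIII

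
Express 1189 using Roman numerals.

Convert 1189 to Roman numerals:
  1189 contains 1×1000 (M)
  189 contains 1×100 (C)
  89 contains 1×50 (L)
  39 contains 3×10 (XXX)
  9 contains 1×9 (IX)

MCLXXXIX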